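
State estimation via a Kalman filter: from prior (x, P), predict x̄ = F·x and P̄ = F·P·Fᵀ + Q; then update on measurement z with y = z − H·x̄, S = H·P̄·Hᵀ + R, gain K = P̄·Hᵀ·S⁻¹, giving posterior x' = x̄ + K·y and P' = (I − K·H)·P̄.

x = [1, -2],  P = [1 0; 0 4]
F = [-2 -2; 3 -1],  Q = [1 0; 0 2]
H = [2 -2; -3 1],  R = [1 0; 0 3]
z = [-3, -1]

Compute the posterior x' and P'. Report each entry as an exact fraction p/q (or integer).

x̄ = F·x = [2, 5]
P̄ = F·P·Fᵀ + Q = [21 2; 2 15]
y = z − H·x̄ = [3, 0]
S = H·P̄·Hᵀ + R = [129 -140; -140 195]
K = P̄·Hᵀ·S⁻¹ = [-226/1111 -2549/5555; -762/1111 -2479/5555]
x' = x̄ + K·y = [1544/1111, 3269/1111]
P' = (I − K·H)·P̄ = [4106/5555 4671/5555; 4671/5555 6576/5555]

x' = [1544/1111, 3269/1111]
P' = [4106/5555 4671/5555; 4671/5555 6576/5555]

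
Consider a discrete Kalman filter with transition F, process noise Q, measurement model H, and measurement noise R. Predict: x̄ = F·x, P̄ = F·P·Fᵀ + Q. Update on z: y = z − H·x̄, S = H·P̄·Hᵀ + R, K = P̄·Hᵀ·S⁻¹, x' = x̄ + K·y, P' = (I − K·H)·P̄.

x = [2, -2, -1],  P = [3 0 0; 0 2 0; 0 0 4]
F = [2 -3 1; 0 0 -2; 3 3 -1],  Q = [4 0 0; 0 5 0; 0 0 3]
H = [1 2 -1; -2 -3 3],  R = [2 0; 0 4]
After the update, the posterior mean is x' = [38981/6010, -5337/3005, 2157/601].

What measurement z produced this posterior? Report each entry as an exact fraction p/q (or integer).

z = [-1, 3]

x̄ = F·x = [9, 2, 1]
P̄ = F·P·Fᵀ + Q = [38 -8 -4; -8 21 8; -4 8 52]
S = H·P̄·Hᵀ + R = [120 -250; -250 621]
K = P̄·Hᵀ·S⁻¹ = [73/6010 -59/601; 2599/3005 187/601; 508/601 340/601]
x' − x̄ = [-15109/6010, -11347/3005, 1556/601] = K·y
y = (KᵀK)⁻¹·Kᵀ·(x' − x̄) = [-13, 24]
z = y + H·x̄ = [-13, 24] + [12, -21] = [-1, 3]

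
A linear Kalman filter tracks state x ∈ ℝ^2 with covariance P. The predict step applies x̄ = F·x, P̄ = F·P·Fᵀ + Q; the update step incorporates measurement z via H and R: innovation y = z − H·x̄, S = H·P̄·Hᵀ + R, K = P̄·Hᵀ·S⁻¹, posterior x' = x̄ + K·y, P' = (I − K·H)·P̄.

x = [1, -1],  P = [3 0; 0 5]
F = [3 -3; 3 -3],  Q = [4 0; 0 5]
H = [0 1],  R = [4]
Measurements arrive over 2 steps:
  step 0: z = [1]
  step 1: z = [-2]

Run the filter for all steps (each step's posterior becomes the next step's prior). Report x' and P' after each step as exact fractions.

step 0: x' = [14/9, 101/81], P' = [12 32/9; 32/9 308/81]
step 1: x' = [-1333/785, -4394/2355], P' = [9476/785 2816/785; 2816/785 2996/785]

step 0: x̄ = F·x = [6, 6]
step 0: P̄ = F·P·Fᵀ + Q = [76 72; 72 77]
step 0: y = z − H·x̄ = [-5]
step 0: S = H·P̄·Hᵀ + R = [81]
step 0: K = P̄·Hᵀ·S⁻¹ = [8/9; 77/81]
step 0: x' = x̄ + K·y = [14/9, 101/81]
step 0: P' = (I − K·H)·P̄ = [12 32/9; 32/9 308/81]
step 1: x̄ = F·x = [25/27, 25/27]
step 1: P̄ = F·P·Fᵀ + Q = [740/9 704/9; 704/9 749/9]
step 1: y = z − H·x̄ = [-79/27]
step 1: S = H·P̄·Hᵀ + R = [785/9]
step 1: K = P̄·Hᵀ·S⁻¹ = [704/785; 749/785]
step 1: x' = x̄ + K·y = [-1333/785, -4394/2355]
step 1: P' = (I − K·H)·P̄ = [9476/785 2816/785; 2816/785 2996/785]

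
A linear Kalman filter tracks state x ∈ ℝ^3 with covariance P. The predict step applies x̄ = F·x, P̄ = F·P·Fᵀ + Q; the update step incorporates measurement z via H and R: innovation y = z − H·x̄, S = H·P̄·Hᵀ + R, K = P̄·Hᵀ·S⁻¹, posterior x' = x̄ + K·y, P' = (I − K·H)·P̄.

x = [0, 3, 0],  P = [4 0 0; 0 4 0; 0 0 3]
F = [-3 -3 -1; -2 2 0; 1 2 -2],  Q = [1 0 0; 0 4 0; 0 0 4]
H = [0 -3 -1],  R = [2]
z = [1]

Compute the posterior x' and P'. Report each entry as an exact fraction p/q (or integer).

x' = [-294/41, -44/41, 96/41]
P' = [3026/41 348/41 -1050/41; 348/41 652/205 -368/41; -1050/41 -368/41 1116/41]

x̄ = F·x = [-9, 6, 6]
P̄ = F·P·Fᵀ + Q = [76 0 -30; 0 36 8; -30 8 36]
y = z − H·x̄ = [25]
S = H·P̄·Hᵀ + R = [410]
K = P̄·Hᵀ·S⁻¹ = [3/41; -58/205; -6/41]
x' = x̄ + K·y = [-294/41, -44/41, 96/41]
P' = (I − K·H)·P̄ = [3026/41 348/41 -1050/41; 348/41 652/205 -368/41; -1050/41 -368/41 1116/41]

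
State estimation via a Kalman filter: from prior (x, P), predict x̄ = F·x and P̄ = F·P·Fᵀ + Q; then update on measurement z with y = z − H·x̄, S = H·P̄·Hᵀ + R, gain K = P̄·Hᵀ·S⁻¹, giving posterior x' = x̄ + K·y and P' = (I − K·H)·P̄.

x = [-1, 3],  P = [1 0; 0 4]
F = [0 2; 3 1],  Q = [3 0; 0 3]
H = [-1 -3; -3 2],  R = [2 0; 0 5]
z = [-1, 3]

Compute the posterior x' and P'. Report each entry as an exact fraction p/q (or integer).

x̄ = F·x = [6, 0]
P̄ = F·P·Fᵀ + Q = [19 8; 8 16]
y = z − H·x̄ = [5, 21]
S = H·P̄·Hᵀ + R = [213 17; 17 144]
K = P̄·Hᵀ·S⁻¹ = [-5495/30383 -8002/30383; -8200/30383 2656/30383]
x' = x̄ + K·y = [-13219/30383, 14776/30383]
P' = (I − K·H)·P̄ = [12910/30383 -640/30383; -640/30383 5680/30383]

x' = [-13219/30383, 14776/30383]
P' = [12910/30383 -640/30383; -640/30383 5680/30383]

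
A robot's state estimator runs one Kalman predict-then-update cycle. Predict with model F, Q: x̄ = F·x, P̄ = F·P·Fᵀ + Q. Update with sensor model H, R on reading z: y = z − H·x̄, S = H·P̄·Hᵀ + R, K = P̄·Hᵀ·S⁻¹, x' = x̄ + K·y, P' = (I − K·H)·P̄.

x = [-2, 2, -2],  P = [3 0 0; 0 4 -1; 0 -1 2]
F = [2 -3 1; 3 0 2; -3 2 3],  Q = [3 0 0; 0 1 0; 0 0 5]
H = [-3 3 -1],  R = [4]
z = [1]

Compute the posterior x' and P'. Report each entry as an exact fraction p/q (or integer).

x̄ = F·x = [-12, -10, 4]
P̄ = F·P·Fᵀ + Q = [59 28 -29; 28 36 -19; -29 -19 54]
y = z − H·x̄ = [-1]
S = H·P̄·Hᵀ + R = [349]
K = P̄·Hᵀ·S⁻¹ = [-64/349; 43/349; -24/349]
x' = x̄ + K·y = [-4124/349, -3533/349, 1420/349]
P' = (I − K·H)·P̄ = [16495/349 12524/349 -11657/349; 12524/349 10715/349 -5599/349; -11657/349 -5599/349 18270/349]

x' = [-4124/349, -3533/349, 1420/349]
P' = [16495/349 12524/349 -11657/349; 12524/349 10715/349 -5599/349; -11657/349 -5599/349 18270/349]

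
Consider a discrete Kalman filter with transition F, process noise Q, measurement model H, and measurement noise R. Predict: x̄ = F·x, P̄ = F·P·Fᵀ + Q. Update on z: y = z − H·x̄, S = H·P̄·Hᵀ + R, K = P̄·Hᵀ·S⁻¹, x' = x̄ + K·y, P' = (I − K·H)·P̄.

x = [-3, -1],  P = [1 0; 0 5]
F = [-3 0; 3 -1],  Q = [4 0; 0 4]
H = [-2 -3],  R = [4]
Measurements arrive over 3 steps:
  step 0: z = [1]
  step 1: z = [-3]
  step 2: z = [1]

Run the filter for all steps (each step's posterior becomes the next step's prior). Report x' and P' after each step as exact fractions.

step 0: x' = [197/22, -70/11], P' = [1429/110 -477/55; -477/55 342/55]
step 1: x' = [-254202/42349, 218117/42349], P' = [1275296/42349 -877620/42349; -877620/42349 621988/42349]
step 2: x' = [4182214/8811065, -6183367/8811065], P' = [283757776/8811065 -195517668/8811065; -195517668/8811065 138472864/8811065]

step 0: x̄ = F·x = [9, -8]
step 0: P̄ = F·P·Fᵀ + Q = [13 -9; -9 18]
step 0: y = z − H·x̄ = [-5]
step 0: S = H·P̄·Hᵀ + R = [110]
step 0: K = P̄·Hᵀ·S⁻¹ = [1/110; -18/55]
step 0: x' = x̄ + K·y = [197/22, -70/11]
step 0: P' = (I − K·H)·P̄ = [1429/110 -477/55; -477/55 342/55]
step 1: x̄ = F·x = [-591/22, 731/22]
step 1: P̄ = F·P·Fᵀ + Q = [13301/110 -15723/110; -15723/110 19709/110]
step 1: y = z − H·x̄ = [945/22]
step 1: S = H·P̄·Hᵀ + R = [42349/110]
step 1: K = P̄·Hᵀ·S⁻¹ = [20567/42349; -27681/42349]
step 1: x' = x̄ + K·y = [-254202/42349, 218117/42349]
step 1: P' = (I − K·H)·P̄ = [1275296/42349 -877620/42349; -877620/42349 621988/42349]
step 2: x̄ = F·x = [762606/42349, -980723/42349]
step 2: P̄ = F·P·Fᵀ + Q = [11647060/42349 -14110524/42349; -14110524/42349 17534768/42349]
step 2: y = z − H·x̄ = [-1374608/42349]
step 2: S = H·P̄·Hᵀ + R = [35244260/42349]
step 2: K = P̄·Hᵀ·S⁻¹ = [4759363/8811065; -6095814/8811065]
step 2: x' = x̄ + K·y = [4182214/8811065, -6183367/8811065]
step 2: P' = (I − K·H)·P̄ = [283757776/8811065 -195517668/8811065; -195517668/8811065 138472864/8811065]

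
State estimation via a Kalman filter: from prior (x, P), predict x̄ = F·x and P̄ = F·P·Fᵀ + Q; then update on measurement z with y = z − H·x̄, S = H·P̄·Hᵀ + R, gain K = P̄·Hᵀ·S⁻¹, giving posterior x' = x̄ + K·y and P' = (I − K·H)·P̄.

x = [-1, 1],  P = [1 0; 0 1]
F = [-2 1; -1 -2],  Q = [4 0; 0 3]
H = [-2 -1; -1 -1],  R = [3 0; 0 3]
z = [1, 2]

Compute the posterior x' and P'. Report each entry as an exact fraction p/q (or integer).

x̄ = F·x = [3, -1]
P̄ = F·P·Fᵀ + Q = [9 0; 0 8]
y = z − H·x̄ = [6, 4]
S = H·P̄·Hᵀ + R = [47 26; 26 20]
K = P̄·Hᵀ·S⁻¹ = [-21/44 15/88; 2/11 -7/11]
x' = x̄ + K·y = [9/11, -27/11]
P' = (I − K·H)·P̄ = [171/88 -27/11; -27/11 48/11]

x' = [9/11, -27/11]
P' = [171/88 -27/11; -27/11 48/11]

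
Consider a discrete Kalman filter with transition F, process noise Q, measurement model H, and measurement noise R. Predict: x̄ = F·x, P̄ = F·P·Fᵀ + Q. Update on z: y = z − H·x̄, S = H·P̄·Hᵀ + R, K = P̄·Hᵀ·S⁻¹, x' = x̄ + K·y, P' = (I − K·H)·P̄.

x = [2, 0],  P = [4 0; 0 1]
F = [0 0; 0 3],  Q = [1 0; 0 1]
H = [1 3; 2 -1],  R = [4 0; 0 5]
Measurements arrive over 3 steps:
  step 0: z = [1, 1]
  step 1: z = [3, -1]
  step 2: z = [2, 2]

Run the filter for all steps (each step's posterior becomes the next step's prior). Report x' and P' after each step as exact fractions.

step 0: x̄ = F·x = [0, 0]
step 0: P̄ = F·P·Fᵀ + Q = [1 0; 0 10]
step 0: y = z − H·x̄ = [1, 1]
step 0: S = H·P̄·Hᵀ + R = [95 -28; -28 19]
step 0: K = P̄·Hᵀ·S⁻¹ = [75/1021 218/1021; 290/1021 -110/1021]
step 0: x' = x̄ + K·y = [293/1021, 180/1021]
step 0: P' = (I − K·H)·P̄ = [510/1021 -70/1021; -70/1021 410/1021]
step 1: x̄ = F·x = [0, 540/1021]
step 1: P̄ = F·P·Fᵀ + Q = [1 0; 0 4711/1021]
step 1: y = z − H·x̄ = [1443/1021, -481/1021]
step 1: S = H·P̄·Hᵀ + R = [47504/1021 -12091/1021; -12091/1021 13900/1021]
step 1: K = P̄·Hᵀ·S⁻¹ = [38082/503539 107099/503539; 136619/503539 -51821/503539]
step 1: x' = x̄ + K·y = [3367/503539, 483818/503539]
step 1: P' = (I − K·H)·P̄ = [251259/503539 -32977/503539; -32977/503539 193151/503539]
step 2: x̄ = F·x = [0, 1451454/503539]
step 2: P̄ = F·P·Fᵀ + Q = [1 0; 0 2241898/503539]
step 2: y = z − H·x̄ = [-3347284/503539, 2458532/503539]
step 2: S = H·P̄·Hᵀ + R = [22694777/503539 -5718616/503539; -5718616/503539 6773749/503539]
step 2: K = P̄·Hᵀ·S⁻¹ = [18210981/240351103 51108170/240351103; 65015042/240351103 -24660878/240351103]
step 2: x' = x̄ + K·y = [128478124/240351103, 140217942/240351103]
step 2: P' = (I − K·H)·P̄ = [119923782/240351103 -15693286/240351103; -15693286/240351103 91917818/240351103]

step 0: x' = [293/1021, 180/1021], P' = [510/1021 -70/1021; -70/1021 410/1021]
step 1: x' = [3367/503539, 483818/503539], P' = [251259/503539 -32977/503539; -32977/503539 193151/503539]
step 2: x' = [128478124/240351103, 140217942/240351103], P' = [119923782/240351103 -15693286/240351103; -15693286/240351103 91917818/240351103]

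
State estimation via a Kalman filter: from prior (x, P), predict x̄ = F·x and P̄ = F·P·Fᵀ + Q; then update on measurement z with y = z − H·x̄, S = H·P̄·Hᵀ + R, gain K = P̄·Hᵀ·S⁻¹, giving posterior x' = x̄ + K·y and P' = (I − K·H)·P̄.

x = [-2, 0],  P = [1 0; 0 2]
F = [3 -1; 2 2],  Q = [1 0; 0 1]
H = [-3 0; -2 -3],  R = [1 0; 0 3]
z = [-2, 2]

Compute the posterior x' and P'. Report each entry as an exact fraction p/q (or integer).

x' = [661/1069, -7219/6414]
P' = [117/1069 -151/2138; -151/2138 4751/12828]

x̄ = F·x = [-6, -4]
P̄ = F·P·Fᵀ + Q = [12 2; 2 13]
y = z − H·x̄ = [-20, -22]
S = H·P̄·Hᵀ + R = [109 90; 90 192]
K = P̄·Hᵀ·S⁻¹ = [-351/1069 -5/2138; 453/2138 -4147/12828]
x' = x̄ + K·y = [661/1069, -7219/6414]
P' = (I − K·H)·P̄ = [117/1069 -151/2138; -151/2138 4751/12828]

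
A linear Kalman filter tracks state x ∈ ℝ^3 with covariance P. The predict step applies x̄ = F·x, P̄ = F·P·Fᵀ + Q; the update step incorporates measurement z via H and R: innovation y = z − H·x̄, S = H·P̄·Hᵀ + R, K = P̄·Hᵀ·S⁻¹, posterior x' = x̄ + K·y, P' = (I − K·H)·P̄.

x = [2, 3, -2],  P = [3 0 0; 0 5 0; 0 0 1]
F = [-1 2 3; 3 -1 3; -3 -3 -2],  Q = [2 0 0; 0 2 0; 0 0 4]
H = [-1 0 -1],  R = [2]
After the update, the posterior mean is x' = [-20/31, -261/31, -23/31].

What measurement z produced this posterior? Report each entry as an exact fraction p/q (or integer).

z = [1]

x̄ = F·x = [-2, -3, -11]
P̄ = F·P·Fᵀ + Q = [34 -10 -27; -10 43 -18; -27 -18 80]
S = H·P̄·Hᵀ + R = [62]
K = P̄·Hᵀ·S⁻¹ = [-7/62; 14/31; -53/62]
x' − x̄ = [42/31, -168/31, 318/31] = K·y
y = (KᵀK)⁻¹·Kᵀ·(x' − x̄) = [-12]
z = y + H·x̄ = [-12] + [13] = [1]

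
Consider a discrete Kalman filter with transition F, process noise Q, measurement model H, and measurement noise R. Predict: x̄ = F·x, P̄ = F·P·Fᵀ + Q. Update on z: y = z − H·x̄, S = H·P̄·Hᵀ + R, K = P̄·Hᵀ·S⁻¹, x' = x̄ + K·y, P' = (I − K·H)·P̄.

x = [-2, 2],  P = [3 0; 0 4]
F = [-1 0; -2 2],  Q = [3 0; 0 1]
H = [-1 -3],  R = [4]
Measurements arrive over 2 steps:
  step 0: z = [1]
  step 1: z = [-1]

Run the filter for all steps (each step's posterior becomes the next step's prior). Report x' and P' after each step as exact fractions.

step 0: x' = [-34/307, -55/307], P' = [1266/307 -390/307; -390/307 254/307]
step 1: x' = [3973/15550, 3783/15550], P' = [296703/108850 -82737/108850; -82737/108850 70023/108850]

step 0: x̄ = F·x = [2, 8]
step 0: P̄ = F·P·Fᵀ + Q = [6 6; 6 29]
step 0: y = z − H·x̄ = [27]
step 0: S = H·P̄·Hᵀ + R = [307]
step 0: K = P̄·Hᵀ·S⁻¹ = [-24/307; -93/307]
step 0: x' = x̄ + K·y = [-34/307, -55/307]
step 0: P' = (I − K·H)·P̄ = [1266/307 -390/307; -390/307 254/307]
step 1: x̄ = F·x = [34/307, -42/307]
step 1: P̄ = F·P·Fᵀ + Q = [2187/307 3312/307; 3312/307 9507/307]
step 1: y = z − H·x̄ = [-399/307]
step 1: S = H·P̄·Hᵀ + R = [108850/307]
step 1: K = P̄·Hᵀ·S⁻¹ = [-12123/108850; -31833/108850]
step 1: x' = x̄ + K·y = [3973/15550, 3783/15550]
step 1: P' = (I − K·H)·P̄ = [296703/108850 -82737/108850; -82737/108850 70023/108850]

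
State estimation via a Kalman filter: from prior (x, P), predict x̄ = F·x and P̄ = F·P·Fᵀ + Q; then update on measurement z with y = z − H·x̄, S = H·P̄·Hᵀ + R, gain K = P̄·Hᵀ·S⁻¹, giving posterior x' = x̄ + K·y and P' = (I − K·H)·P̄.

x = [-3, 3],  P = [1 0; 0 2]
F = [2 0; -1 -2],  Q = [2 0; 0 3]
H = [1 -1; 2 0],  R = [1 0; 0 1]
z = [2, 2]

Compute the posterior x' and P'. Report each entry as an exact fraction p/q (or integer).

x' = [18/29, -49/29]
P' = [74/319 6/29; 6/29 32/29]

x̄ = F·x = [-6, -3]
P̄ = F·P·Fᵀ + Q = [6 -2; -2 12]
y = z − H·x̄ = [5, 14]
S = H·P̄·Hᵀ + R = [23 16; 16 25]
K = P̄·Hᵀ·S⁻¹ = [8/319 148/319; -26/29 12/29]
x' = x̄ + K·y = [18/29, -49/29]
P' = (I − K·H)·P̄ = [74/319 6/29; 6/29 32/29]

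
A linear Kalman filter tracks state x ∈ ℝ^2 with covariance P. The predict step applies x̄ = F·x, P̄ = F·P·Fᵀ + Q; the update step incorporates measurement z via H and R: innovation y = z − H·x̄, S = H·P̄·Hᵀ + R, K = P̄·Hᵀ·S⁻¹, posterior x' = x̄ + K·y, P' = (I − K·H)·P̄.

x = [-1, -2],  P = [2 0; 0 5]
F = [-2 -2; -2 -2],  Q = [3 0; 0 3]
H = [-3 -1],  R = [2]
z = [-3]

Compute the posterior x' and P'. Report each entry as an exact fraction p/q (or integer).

x̄ = F·x = [6, 6]
P̄ = F·P·Fᵀ + Q = [31 28; 28 31]
y = z − H·x̄ = [21]
S = H·P̄·Hᵀ + R = [480]
K = P̄·Hᵀ·S⁻¹ = [-121/480; -23/96]
x' = x̄ + K·y = [113/160, 31/32]
P' = (I − K·H)·P̄ = [239/480 -95/96; -95/96 331/96]

x' = [113/160, 31/32]
P' = [239/480 -95/96; -95/96 331/96]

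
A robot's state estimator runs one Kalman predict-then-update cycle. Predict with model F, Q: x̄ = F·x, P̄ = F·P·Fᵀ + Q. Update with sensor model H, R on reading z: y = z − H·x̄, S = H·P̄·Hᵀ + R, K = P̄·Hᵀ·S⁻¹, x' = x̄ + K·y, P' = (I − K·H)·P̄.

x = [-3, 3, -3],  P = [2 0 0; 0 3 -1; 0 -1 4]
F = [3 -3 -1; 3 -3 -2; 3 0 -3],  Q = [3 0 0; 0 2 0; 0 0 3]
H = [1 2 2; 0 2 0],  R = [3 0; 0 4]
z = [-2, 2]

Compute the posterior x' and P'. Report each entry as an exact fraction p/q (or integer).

x' = [-6612/1829, 2095/7316, 5061/7316]
P' = [15890/1829 1727/1829 -9738/1829; 1727/1829 6311/7316 -9447/7316; -9738/1829 -9447/7316 34107/7316]

x̄ = F·x = [-15, -12, 0]
P̄ = F·P·Fᵀ + Q = [46 44 21; 44 51 33; 21 33 57]
y = z − H·x̄ = [37, 26]
S = H·P̄·Hᵀ + R = [1005 424; 424 208]
K = P̄·Hᵀ·S⁻¹ = [-44/1829 1727/3658; 53/1829 6311/14632; 864/1829 -9447/14632]
x' = x̄ + K·y = [-6612/1829, 2095/7316, 5061/7316]
P' = (I − K·H)·P̄ = [15890/1829 1727/1829 -9738/1829; 1727/1829 6311/7316 -9447/7316; -9738/1829 -9447/7316 34107/7316]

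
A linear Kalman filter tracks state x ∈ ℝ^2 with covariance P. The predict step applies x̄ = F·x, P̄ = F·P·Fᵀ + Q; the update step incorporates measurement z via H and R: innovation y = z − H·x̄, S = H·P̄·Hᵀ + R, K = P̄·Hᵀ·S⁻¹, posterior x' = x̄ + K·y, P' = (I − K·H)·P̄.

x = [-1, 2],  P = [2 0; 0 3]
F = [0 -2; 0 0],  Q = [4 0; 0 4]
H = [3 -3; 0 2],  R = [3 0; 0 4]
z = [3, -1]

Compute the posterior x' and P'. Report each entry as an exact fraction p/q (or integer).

x' = [76/257, -158/257]
P' = [272/257 192/257; 192/257 196/257]

x̄ = F·x = [-4, 0]
P̄ = F·P·Fᵀ + Q = [16 0; 0 4]
y = z − H·x̄ = [15, -1]
S = H·P̄·Hᵀ + R = [183 -24; -24 20]
K = P̄·Hᵀ·S⁻¹ = [80/257 96/257; -4/257 98/257]
x' = x̄ + K·y = [76/257, -158/257]
P' = (I − K·H)·P̄ = [272/257 192/257; 192/257 196/257]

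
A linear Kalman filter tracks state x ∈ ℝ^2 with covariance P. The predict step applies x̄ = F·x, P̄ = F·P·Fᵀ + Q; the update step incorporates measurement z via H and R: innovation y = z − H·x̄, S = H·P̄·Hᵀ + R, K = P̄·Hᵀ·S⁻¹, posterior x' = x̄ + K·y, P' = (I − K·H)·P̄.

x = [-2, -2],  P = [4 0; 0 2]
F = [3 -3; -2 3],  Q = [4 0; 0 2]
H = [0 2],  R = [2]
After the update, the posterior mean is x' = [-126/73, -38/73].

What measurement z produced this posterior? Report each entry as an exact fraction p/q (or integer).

z = [-1]

x̄ = F·x = [0, -2]
P̄ = F·P·Fᵀ + Q = [58 -42; -42 36]
S = H·P̄·Hᵀ + R = [146]
K = P̄·Hᵀ·S⁻¹ = [-42/73; 36/73]
x' − x̄ = [-126/73, 108/73] = K·y
y = (KᵀK)⁻¹·Kᵀ·(x' − x̄) = [3]
z = y + H·x̄ = [3] + [-4] = [-1]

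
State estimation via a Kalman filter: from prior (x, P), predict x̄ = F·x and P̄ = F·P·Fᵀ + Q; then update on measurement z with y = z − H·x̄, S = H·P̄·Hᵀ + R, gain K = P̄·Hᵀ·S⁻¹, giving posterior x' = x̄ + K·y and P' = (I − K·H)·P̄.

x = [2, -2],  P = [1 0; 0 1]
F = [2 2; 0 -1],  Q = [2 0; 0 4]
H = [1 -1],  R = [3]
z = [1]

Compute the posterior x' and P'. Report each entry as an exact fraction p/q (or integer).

x̄ = F·x = [0, 2]
P̄ = F·P·Fᵀ + Q = [10 -2; -2 5]
y = z − H·x̄ = [3]
S = H·P̄·Hᵀ + R = [22]
K = P̄·Hᵀ·S⁻¹ = [6/11; -7/22]
x' = x̄ + K·y = [18/11, 23/22]
P' = (I − K·H)·P̄ = [38/11 20/11; 20/11 61/22]

x' = [18/11, 23/22]
P' = [38/11 20/11; 20/11 61/22]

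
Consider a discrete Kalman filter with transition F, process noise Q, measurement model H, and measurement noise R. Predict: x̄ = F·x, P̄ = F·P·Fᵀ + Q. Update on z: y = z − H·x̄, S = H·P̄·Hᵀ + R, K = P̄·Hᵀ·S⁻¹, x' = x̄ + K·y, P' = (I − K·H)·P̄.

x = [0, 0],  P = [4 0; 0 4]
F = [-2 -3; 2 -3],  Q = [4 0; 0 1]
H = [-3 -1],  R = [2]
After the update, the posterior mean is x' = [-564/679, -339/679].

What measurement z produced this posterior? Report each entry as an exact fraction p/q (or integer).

z = [3]

x̄ = F·x = [0, 0]
P̄ = F·P·Fᵀ + Q = [56 20; 20 53]
S = H·P̄·Hᵀ + R = [679]
K = P̄·Hᵀ·S⁻¹ = [-188/679; -113/679]
x' − x̄ = [-564/679, -339/679] = K·y
y = (KᵀK)⁻¹·Kᵀ·(x' − x̄) = [3]
z = y + H·x̄ = [3] + [0] = [3]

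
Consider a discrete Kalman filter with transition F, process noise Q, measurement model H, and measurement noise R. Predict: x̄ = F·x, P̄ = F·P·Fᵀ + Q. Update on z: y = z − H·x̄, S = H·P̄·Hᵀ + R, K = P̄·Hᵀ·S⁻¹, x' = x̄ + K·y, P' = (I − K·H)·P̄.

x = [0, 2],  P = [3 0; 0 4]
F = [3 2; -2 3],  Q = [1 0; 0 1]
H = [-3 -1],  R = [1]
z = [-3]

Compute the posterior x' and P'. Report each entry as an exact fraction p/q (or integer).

x' = [-71/241, 1887/482]
P' = [1082/241 -3177/241; -3177/241 19129/482]

x̄ = F·x = [4, 6]
P̄ = F·P·Fᵀ + Q = [44 6; 6 49]
y = z − H·x̄ = [15]
S = H·P̄·Hᵀ + R = [482]
K = P̄·Hᵀ·S⁻¹ = [-69/241; -67/482]
x' = x̄ + K·y = [-71/241, 1887/482]
P' = (I − K·H)·P̄ = [1082/241 -3177/241; -3177/241 19129/482]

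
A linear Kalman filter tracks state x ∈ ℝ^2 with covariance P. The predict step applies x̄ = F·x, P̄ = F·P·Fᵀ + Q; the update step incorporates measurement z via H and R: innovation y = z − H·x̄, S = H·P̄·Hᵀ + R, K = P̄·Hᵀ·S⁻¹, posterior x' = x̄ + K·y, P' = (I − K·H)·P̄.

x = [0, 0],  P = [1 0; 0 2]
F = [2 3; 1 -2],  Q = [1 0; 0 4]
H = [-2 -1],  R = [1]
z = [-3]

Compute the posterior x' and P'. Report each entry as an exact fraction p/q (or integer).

x' = [18/11, -7/22]
P' = [37/11 -68/11; -68/11 809/66]

x̄ = F·x = [0, 0]
P̄ = F·P·Fᵀ + Q = [23 -10; -10 13]
y = z − H·x̄ = [-3]
S = H·P̄·Hᵀ + R = [66]
K = P̄·Hᵀ·S⁻¹ = [-6/11; 7/66]
x' = x̄ + K·y = [18/11, -7/22]
P' = (I − K·H)·P̄ = [37/11 -68/11; -68/11 809/66]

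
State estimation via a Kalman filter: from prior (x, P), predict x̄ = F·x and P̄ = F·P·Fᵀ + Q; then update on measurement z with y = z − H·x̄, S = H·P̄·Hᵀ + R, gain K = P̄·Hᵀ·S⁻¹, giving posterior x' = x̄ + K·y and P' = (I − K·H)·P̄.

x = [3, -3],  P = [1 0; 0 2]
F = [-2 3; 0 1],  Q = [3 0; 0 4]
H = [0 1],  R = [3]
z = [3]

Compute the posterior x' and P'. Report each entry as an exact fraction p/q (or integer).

x̄ = F·x = [-15, -3]
P̄ = F·P·Fᵀ + Q = [25 6; 6 6]
y = z − H·x̄ = [6]
S = H·P̄·Hᵀ + R = [9]
K = P̄·Hᵀ·S⁻¹ = [2/3; 2/3]
x' = x̄ + K·y = [-11, 1]
P' = (I − K·H)·P̄ = [21 2; 2 2]

x' = [-11, 1]
P' = [21 2; 2 2]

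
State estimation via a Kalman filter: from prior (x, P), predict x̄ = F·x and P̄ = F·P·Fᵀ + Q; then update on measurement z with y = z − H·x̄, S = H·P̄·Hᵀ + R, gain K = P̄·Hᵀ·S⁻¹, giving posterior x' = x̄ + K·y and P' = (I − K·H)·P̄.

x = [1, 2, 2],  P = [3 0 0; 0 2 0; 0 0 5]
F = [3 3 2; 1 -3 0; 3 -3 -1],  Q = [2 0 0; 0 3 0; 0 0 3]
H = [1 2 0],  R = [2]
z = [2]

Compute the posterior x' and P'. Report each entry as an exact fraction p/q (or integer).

x' = [1628/129, -228/43, -698/129]
P' = [6242/129 -1024/43 -2726/129; -1024/43 525/43 472/43; -2726/129 472/43 4028/129]

x̄ = F·x = [13, -5, -5]
P̄ = F·P·Fᵀ + Q = [67 -9 -1; -9 24 27; -1 27 53]
y = z − H·x̄ = [-1]
S = H·P̄·Hᵀ + R = [129]
K = P̄·Hᵀ·S⁻¹ = [49/129; 13/43; 53/129]
x' = x̄ + K·y = [1628/129, -228/43, -698/129]
P' = (I − K·H)·P̄ = [6242/129 -1024/43 -2726/129; -1024/43 525/43 472/43; -2726/129 472/43 4028/129]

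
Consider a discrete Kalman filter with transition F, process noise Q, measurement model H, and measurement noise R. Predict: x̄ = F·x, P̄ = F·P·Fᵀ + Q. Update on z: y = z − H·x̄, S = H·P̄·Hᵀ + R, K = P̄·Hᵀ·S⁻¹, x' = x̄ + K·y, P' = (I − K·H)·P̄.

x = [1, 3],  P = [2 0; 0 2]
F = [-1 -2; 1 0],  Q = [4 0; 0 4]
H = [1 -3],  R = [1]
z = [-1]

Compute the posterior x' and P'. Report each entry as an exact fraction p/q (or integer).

x̄ = F·x = [-7, 1]
P̄ = F·P·Fᵀ + Q = [14 -2; -2 6]
y = z − H·x̄ = [9]
S = H·P̄·Hᵀ + R = [81]
K = P̄·Hᵀ·S⁻¹ = [20/81; -20/81]
x' = x̄ + K·y = [-43/9, -11/9]
P' = (I − K·H)·P̄ = [734/81 238/81; 238/81 86/81]

x' = [-43/9, -11/9]
P' = [734/81 238/81; 238/81 86/81]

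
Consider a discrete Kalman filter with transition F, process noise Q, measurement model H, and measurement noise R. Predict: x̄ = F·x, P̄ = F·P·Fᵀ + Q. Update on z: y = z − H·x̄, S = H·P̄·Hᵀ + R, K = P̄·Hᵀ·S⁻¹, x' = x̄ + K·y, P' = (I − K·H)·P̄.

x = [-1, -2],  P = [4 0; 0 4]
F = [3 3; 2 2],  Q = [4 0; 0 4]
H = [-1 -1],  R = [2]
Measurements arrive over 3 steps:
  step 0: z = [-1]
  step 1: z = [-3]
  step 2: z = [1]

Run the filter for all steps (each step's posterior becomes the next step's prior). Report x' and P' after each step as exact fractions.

step 0: x' = [47/105, 2/5], P' = [292/105 -8/5; -8/5 12/5]
step 1: x' = [1151/625, 6/5], P' = [1708/625 -8/5; -8/5 12/5]
step 2: x' = [-161/3645, -2/5], P' = [9956/3645 -8/5; -8/5 12/5]

step 0: x̄ = F·x = [-9, -6]
step 0: P̄ = F·P·Fᵀ + Q = [76 48; 48 36]
step 0: y = z − H·x̄ = [-16]
step 0: S = H·P̄·Hᵀ + R = [210]
step 0: K = P̄·Hᵀ·S⁻¹ = [-62/105; -2/5]
step 0: x' = x̄ + K·y = [47/105, 2/5]
step 0: P' = (I − K·H)·P̄ = [292/105 -8/5; -8/5 12/5]
step 1: x̄ = F·x = [89/35, 178/105]
step 1: P̄ = F·P·Fᵀ + Q = [764/35 416/35; 416/35 1252/105]
step 1: y = z − H·x̄ = [26/21]
step 1: S = H·P̄·Hᵀ + R = [1250/21]
step 1: K = P̄·Hᵀ·S⁻¹ = [-354/625; -2/5]
step 1: x' = x̄ + K·y = [1151/625, 6/5]
step 1: P' = (I − K·H)·P̄ = [1708/625 -8/5; -8/5 12/5]
step 2: x̄ = F·x = [5703/625, 3802/625]
step 2: P̄ = F·P·Fᵀ + Q = [13372/625 7248/625; 7248/625 7332/625]
step 2: y = z − H·x̄ = [2026/125]
step 2: S = H·P̄·Hᵀ + R = [1458/25]
step 2: K = P̄·Hᵀ·S⁻¹ = [-2062/3645; -2/5]
step 2: x' = x̄ + K·y = [-161/3645, -2/5]
step 2: P' = (I − K·H)·P̄ = [9956/3645 -8/5; -8/5 12/5]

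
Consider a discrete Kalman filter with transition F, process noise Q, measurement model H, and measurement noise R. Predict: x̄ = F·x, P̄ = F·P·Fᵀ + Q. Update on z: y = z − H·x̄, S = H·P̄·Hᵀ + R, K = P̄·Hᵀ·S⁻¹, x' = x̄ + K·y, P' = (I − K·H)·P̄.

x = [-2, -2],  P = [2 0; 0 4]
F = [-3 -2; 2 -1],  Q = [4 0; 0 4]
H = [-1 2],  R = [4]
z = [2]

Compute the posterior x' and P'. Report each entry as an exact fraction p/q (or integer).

x̄ = F·x = [10, -2]
P̄ = F·P·Fᵀ + Q = [38 -4; -4 16]
y = z − H·x̄ = [16]
S = H·P̄·Hᵀ + R = [122]
K = P̄·Hᵀ·S⁻¹ = [-23/61; 18/61]
x' = x̄ + K·y = [242/61, 166/61]
P' = (I − K·H)·P̄ = [1260/61 584/61; 584/61 328/61]

x' = [242/61, 166/61]
P' = [1260/61 584/61; 584/61 328/61]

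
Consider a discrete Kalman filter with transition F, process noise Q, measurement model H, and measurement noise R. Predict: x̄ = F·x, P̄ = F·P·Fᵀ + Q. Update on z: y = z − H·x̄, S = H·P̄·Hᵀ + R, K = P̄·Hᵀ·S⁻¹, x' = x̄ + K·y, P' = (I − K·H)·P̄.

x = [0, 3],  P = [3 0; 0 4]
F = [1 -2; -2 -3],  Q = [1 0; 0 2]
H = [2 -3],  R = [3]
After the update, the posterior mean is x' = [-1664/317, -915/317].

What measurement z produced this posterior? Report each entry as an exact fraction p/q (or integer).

z = [-2]

x̄ = F·x = [-6, -9]
P̄ = F·P·Fᵀ + Q = [20 18; 18 50]
S = H·P̄·Hᵀ + R = [317]
K = P̄·Hᵀ·S⁻¹ = [-14/317; -114/317]
x' − x̄ = [238/317, 1938/317] = K·y
y = (KᵀK)⁻¹·Kᵀ·(x' − x̄) = [-17]
z = y + H·x̄ = [-17] + [15] = [-2]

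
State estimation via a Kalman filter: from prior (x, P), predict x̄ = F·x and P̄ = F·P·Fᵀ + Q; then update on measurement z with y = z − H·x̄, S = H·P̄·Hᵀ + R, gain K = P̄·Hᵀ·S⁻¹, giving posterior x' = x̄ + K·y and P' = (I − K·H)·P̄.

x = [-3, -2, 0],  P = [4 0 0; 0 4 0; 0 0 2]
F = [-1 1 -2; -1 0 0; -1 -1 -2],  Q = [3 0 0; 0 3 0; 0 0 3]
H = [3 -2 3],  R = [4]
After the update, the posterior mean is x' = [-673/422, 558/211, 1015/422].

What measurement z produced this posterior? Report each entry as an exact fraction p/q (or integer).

z = [-3]

x̄ = F·x = [1, 3, 5]
P̄ = F·P·Fᵀ + Q = [19 4 8; 4 7 4; 8 4 19]
S = H·P̄·Hᵀ + R = [422]
K = P̄·Hᵀ·S⁻¹ = [73/422; 5/211; 73/422]
x' − x̄ = [-1095/422, -75/211, -1095/422] = K·y
y = (KᵀK)⁻¹·Kᵀ·(x' − x̄) = [-15]
z = y + H·x̄ = [-15] + [12] = [-3]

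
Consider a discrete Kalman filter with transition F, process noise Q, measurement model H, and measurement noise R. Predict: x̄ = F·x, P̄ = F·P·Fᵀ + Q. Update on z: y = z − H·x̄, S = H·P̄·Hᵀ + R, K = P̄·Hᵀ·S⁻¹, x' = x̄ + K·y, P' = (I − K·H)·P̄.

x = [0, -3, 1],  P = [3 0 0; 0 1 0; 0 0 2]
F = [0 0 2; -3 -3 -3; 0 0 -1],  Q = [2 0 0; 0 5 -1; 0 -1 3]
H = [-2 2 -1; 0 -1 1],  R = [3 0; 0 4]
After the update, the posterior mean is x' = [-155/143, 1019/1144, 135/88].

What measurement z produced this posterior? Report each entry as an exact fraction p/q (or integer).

z = [3, 3]

x̄ = F·x = [2, 6, -1]
P̄ = F·P·Fᵀ + Q = [10 -12 -4; -12 59 5; -4 5 5]
S = H·P̄·Hᵀ + R = [344 -124; -124 58]
K = P̄·Hᵀ·S⁻¹ = [-83/286 -69/143; 625/2288 -397/1144; 29/176 31/88]
x' − x̄ = [-441/143, -5845/1144, 223/88] = K·y
y = (KᵀK)⁻¹·Kᵀ·(x' − x̄) = [-6, 10]
z = y + H·x̄ = [-6, 10] + [9, -7] = [3, 3]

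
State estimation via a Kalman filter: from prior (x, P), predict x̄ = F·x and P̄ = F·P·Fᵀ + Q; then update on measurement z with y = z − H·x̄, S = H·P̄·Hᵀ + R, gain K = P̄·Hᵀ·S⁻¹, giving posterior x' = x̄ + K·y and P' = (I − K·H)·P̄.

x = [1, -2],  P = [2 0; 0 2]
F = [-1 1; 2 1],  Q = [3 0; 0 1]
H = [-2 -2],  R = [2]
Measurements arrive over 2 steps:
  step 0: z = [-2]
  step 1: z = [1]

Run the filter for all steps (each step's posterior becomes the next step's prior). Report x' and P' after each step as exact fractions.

step 0: x̄ = F·x = [-3, 0]
step 0: P̄ = F·P·Fᵀ + Q = [7 -2; -2 11]
step 0: y = z − H·x̄ = [-8]
step 0: S = H·P̄·Hᵀ + R = [58]
step 0: K = P̄·Hᵀ·S⁻¹ = [-5/29; -9/29]
step 0: x' = x̄ + K·y = [-47/29, 72/29]
step 0: P' = (I − K·H)·P̄ = [153/29 -148/29; -148/29 157/29]
step 1: x̄ = F·x = [119/29, -22/29]
step 1: P̄ = F·P·Fᵀ + Q = [693/29 -297/29; -297/29 206/29]
step 1: y = z − H·x̄ = [223/29]
step 1: S = H·P̄·Hᵀ + R = [1278/29]
step 1: K = P̄·Hᵀ·S⁻¹ = [-44/71; 91/639]
step 1: x' = x̄ + K·y = [-47/71, 215/639]
step 1: P' = (I − K·H)·P̄ = [495/71 -451/71; -451/71 3968/639]

step 0: x' = [-47/29, 72/29], P' = [153/29 -148/29; -148/29 157/29]
step 1: x' = [-47/71, 215/639], P' = [495/71 -451/71; -451/71 3968/639]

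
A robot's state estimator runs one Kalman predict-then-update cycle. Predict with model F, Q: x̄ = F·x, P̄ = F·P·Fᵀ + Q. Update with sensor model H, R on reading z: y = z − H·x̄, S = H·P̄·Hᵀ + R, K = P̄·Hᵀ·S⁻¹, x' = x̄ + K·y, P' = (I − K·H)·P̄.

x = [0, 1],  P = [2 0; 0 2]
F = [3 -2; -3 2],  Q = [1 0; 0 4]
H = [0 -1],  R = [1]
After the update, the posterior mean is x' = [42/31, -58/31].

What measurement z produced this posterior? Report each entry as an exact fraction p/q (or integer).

x̄ = F·x = [-2, 2]
P̄ = F·P·Fᵀ + Q = [27 -26; -26 30]
S = H·P̄·Hᵀ + R = [31]
K = P̄·Hᵀ·S⁻¹ = [26/31; -30/31]
x' − x̄ = [104/31, -120/31] = K·y
y = (KᵀK)⁻¹·Kᵀ·(x' − x̄) = [4]
z = y + H·x̄ = [4] + [-2] = [2]

z = [2]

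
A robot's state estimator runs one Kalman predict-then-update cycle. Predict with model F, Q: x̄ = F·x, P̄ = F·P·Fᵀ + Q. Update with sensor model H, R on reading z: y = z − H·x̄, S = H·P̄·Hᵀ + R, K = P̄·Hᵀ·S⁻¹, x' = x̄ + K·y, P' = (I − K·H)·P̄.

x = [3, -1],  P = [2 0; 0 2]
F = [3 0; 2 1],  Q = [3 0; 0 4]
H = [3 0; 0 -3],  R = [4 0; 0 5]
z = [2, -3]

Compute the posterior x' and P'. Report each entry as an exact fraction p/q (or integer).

x̄ = F·x = [9, 5]
P̄ = F·P·Fᵀ + Q = [21 12; 12 14]
y = z − H·x̄ = [-25, 12]
S = H·P̄·Hᵀ + R = [193 -108; -108 131]
K = P̄·Hᵀ·S⁻¹ = [4365/13619 -144/13619; 180/13619 -4218/13619]
x' = x̄ + K·y = [11718/13619, 12979/13619]
P' = (I − K·H)·P̄ = [5820/13619 240/13619; 240/13619 7030/13619]

x' = [11718/13619, 12979/13619]
P' = [5820/13619 240/13619; 240/13619 7030/13619]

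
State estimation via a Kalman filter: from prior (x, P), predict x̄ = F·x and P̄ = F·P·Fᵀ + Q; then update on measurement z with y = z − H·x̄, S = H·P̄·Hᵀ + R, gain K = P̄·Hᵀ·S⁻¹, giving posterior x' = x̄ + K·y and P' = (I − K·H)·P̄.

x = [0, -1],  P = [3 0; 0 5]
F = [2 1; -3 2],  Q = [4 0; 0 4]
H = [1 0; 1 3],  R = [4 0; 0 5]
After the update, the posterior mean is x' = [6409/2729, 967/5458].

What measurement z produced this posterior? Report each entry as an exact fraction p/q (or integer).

x̄ = F·x = [-1, -2]
P̄ = F·P·Fᵀ + Q = [21 -8; -8 51]
S = H·P̄·Hᵀ + R = [25 -3; -3 437]
K = P̄·Hᵀ·S⁻¹ = [2292/2729 -3/2729; -3061/10916 3601/10916]
x' − x̄ = [9138/2729, 11883/5458] = K·y
y = (KᵀK)⁻¹·Kᵀ·(x' − x̄) = [4, 10]
z = y + H·x̄ = [4, 10] + [-1, -7] = [3, 3]

z = [3, 3]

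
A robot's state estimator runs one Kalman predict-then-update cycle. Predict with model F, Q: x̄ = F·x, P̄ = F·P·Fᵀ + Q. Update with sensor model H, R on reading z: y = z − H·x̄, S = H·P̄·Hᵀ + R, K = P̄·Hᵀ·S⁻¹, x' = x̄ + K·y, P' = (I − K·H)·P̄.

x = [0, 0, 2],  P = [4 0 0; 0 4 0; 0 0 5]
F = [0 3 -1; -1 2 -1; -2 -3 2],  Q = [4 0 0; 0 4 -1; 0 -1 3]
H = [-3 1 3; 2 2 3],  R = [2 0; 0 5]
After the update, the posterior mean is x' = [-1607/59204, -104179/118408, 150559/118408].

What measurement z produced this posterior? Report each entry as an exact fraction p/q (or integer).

z = [3, 2]

x̄ = F·x = [-2, -2, 4]
P̄ = F·P·Fᵀ + Q = [45 29 -46; 29 29 -27; -46 -27 75]
S = H·P̄·Hᵀ + R = [1603 242; 242 332]
K = P̄·Hᵀ·S⁻¹ = [-20857/118408 37539/236816; -27309/236816 89743/473632; 46217/236816 45325/473632]
x' − x̄ = [116801/59204, 132637/118408, -323073/118408] = K·y
y = (KᵀK)⁻¹·Kᵀ·(x' − x̄) = [-13, -2]
z = y + H·x̄ = [-13, -2] + [16, 4] = [3, 2]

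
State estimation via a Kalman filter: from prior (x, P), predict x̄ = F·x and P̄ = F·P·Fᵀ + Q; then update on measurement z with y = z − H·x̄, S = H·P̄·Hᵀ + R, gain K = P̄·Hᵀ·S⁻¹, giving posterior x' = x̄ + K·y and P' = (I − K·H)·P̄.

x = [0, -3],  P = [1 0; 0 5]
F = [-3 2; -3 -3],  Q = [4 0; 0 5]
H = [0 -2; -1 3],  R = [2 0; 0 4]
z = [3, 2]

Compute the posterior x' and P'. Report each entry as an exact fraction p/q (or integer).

x̄ = F·x = [-6, 9]
P̄ = F·P·Fᵀ + Q = [33 -21; -21 59]
y = z − H·x̄ = [21, -31]
S = H·P̄·Hᵀ + R = [238 -396; -396 694]
K = P̄·Hᵀ·S⁻¹ = [-2217/2089 -1554/2089; -871/2089 99/2089]
x' = x̄ + K·y = [-10917/2089, -2559/2089]
P' = (I − K·H)·P̄ = [12867/2089 2217/2089; 2217/2089 871/2089]

x' = [-10917/2089, -2559/2089]
P' = [12867/2089 2217/2089; 2217/2089 871/2089]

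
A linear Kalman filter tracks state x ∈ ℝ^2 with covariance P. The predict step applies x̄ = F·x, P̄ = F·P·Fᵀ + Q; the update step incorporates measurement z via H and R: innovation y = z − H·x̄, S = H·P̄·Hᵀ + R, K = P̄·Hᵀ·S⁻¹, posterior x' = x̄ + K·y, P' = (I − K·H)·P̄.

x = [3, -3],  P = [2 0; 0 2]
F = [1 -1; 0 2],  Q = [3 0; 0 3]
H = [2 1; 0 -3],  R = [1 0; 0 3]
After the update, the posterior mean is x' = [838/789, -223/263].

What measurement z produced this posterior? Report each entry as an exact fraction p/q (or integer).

z = [1, 2]

x̄ = F·x = [6, -6]
P̄ = F·P·Fᵀ + Q = [7 -4; -4 11]
S = H·P̄·Hᵀ + R = [24 -9; -9 102]
K = P̄·Hᵀ·S⁻¹ = [376/789 42/263; 1/263 -85/263]
x' − x̄ = [-3896/789, 1355/263] = K·y
y = (KᵀK)⁻¹·Kᵀ·(x' − x̄) = [-5, -16]
z = y + H·x̄ = [-5, -16] + [6, 18] = [1, 2]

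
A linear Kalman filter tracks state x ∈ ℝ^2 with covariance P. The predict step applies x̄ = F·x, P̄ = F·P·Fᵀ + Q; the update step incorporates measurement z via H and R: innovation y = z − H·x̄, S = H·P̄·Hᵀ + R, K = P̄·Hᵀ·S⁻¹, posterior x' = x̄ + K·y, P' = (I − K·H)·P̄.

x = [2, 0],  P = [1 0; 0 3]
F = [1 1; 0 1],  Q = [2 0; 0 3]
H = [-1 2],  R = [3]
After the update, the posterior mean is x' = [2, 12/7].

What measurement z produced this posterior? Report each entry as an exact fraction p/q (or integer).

z = [2]

x̄ = F·x = [2, 0]
P̄ = F·P·Fᵀ + Q = [6 3; 3 6]
S = H·P̄·Hᵀ + R = [21]
K = P̄·Hᵀ·S⁻¹ = [0; 3/7]
x' − x̄ = [0, 12/7] = K·y
y = (KᵀK)⁻¹·Kᵀ·(x' − x̄) = [4]
z = y + H·x̄ = [4] + [-2] = [2]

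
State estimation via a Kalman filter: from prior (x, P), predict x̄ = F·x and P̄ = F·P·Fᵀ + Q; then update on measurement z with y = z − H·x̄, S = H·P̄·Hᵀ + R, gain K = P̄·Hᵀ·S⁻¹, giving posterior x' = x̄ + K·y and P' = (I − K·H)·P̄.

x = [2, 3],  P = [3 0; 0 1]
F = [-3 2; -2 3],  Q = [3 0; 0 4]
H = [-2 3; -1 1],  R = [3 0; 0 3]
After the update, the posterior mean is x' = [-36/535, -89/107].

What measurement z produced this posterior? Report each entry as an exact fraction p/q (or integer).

z = [-3, -1]

x̄ = F·x = [0, 5]
P̄ = F·P·Fᵀ + Q = [34 24; 24 25]
S = H·P̄·Hᵀ + R = [76 23; 23 14]
K = P̄·Hᵀ·S⁻¹ = [286/535 -852/535; 71/107 -109/107]
x' − x̄ = [-36/535, -624/107] = K·y
y = (KᵀK)⁻¹·Kᵀ·(x' − x̄) = [-18, -6]
z = y + H·x̄ = [-18, -6] + [15, 5] = [-3, -1]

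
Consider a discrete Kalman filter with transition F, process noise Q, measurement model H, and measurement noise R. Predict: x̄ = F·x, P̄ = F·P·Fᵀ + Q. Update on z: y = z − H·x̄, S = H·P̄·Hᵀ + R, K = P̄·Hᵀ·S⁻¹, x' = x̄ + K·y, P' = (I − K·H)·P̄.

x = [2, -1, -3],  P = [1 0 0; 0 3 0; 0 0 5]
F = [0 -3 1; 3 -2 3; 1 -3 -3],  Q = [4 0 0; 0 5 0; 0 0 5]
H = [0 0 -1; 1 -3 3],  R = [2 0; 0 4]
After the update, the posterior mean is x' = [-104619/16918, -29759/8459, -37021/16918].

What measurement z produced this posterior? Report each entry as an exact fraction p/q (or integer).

z = [3, -2]

x̄ = F·x = [0, -1, 14]
P̄ = F·P·Fᵀ + Q = [36 33 12; 33 71 -24; 12 -24 78]
S = H·P̄·Hᵀ + R = [80 -318; -318 1687]
K = P̄·Hᵀ·S⁻¹ = [-14415/16918 -1494/8459; -9912/8459 -3132/8459; -15231/16918 159/8459]
x' − x̄ = [-104619/16918, -21300/8459, -273873/16918] = K·y
y = (KᵀK)⁻¹·Kᵀ·(x' − x̄) = [17, -47]
z = y + H·x̄ = [17, -47] + [-14, 45] = [3, -2]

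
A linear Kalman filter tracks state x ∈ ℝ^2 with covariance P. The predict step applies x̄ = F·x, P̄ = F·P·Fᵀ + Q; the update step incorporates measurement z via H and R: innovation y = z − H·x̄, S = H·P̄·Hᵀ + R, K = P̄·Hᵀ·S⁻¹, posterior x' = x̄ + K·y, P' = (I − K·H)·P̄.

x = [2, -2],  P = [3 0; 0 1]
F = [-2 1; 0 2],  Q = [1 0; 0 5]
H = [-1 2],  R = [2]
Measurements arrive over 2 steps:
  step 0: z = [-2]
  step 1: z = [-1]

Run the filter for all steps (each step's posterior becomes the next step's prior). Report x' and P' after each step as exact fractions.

step 0: x' = [-6, -4], P' = [129/11 62/11; 62/11 35/11]
step 1: x' = [-393/914, -390/457], P' = [2843/457 1254/457; 1254/457 769/457]

step 0: x̄ = F·x = [-6, -4]
step 0: P̄ = F·P·Fᵀ + Q = [14 2; 2 9]
step 0: y = z − H·x̄ = [0]
step 0: S = H·P̄·Hᵀ + R = [44]
step 0: K = P̄·Hᵀ·S⁻¹ = [-5/22; 4/11]
step 0: x' = x̄ + K·y = [-6, -4]
step 0: P' = (I − K·H)·P̄ = [129/11 62/11; 62/11 35/11]
step 1: x̄ = F·x = [8, -8]
step 1: P̄ = F·P·Fᵀ + Q = [314/11 -178/11; -178/11 195/11]
step 1: y = z − H·x̄ = [23]
step 1: S = H·P̄·Hᵀ + R = [1828/11]
step 1: K = P̄·Hᵀ·S⁻¹ = [-335/914; 142/457]
step 1: x' = x̄ + K·y = [-393/914, -390/457]
step 1: P' = (I − K·H)·P̄ = [2843/457 1254/457; 1254/457 769/457]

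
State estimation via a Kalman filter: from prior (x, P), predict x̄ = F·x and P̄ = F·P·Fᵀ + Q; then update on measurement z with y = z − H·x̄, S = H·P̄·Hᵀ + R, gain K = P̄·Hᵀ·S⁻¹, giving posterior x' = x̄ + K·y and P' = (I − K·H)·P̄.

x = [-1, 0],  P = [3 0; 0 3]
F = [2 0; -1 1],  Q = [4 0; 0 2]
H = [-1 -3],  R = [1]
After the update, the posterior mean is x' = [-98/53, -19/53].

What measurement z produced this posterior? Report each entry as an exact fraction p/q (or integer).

x̄ = F·x = [-2, 1]
P̄ = F·P·Fᵀ + Q = [16 -6; -6 8]
S = H·P̄·Hᵀ + R = [53]
K = P̄·Hᵀ·S⁻¹ = [2/53; -18/53]
x' − x̄ = [8/53, -72/53] = K·y
y = (KᵀK)⁻¹·Kᵀ·(x' − x̄) = [4]
z = y + H·x̄ = [4] + [-1] = [3]

z = [3]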